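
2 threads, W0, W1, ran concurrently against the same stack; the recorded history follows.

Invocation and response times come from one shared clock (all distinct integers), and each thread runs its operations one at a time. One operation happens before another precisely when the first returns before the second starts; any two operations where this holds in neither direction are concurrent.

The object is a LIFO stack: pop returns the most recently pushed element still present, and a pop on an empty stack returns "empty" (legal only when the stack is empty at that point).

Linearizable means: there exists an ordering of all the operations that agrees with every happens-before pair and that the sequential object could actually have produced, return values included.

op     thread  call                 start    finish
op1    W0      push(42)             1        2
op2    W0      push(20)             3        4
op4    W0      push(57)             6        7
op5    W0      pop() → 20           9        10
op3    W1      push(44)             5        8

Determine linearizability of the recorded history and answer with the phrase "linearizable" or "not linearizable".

not linearizable

prefix check: 1..9 passes, 1..10 fails once op5's time-10 response joins
the 5 completed operations admit 2 real-time orders; each fails the stack replay
for example op1, op2, op3, op4, op5 fails at step 5: op5 pop() → 20 is not legal there
for example op1, op2, op4, op3, op5 fails at step 5: op5 pop() → 20 is not legal there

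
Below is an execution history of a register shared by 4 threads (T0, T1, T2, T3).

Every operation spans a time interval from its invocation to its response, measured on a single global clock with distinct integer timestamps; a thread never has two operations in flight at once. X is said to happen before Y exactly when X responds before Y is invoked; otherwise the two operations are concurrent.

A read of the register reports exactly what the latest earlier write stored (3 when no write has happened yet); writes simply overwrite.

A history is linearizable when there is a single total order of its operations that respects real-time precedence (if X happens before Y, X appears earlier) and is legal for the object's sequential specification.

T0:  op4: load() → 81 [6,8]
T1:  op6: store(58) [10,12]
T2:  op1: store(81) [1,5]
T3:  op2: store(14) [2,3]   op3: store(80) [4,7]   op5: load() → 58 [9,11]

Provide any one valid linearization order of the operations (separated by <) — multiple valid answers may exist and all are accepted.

op2 < op1 < op4 < op3 < op6 < op5

step 1: op2 store(14) — value 14
step 2: op1 store(81) — value 81
step 3: op4 load() → 81 — value 81
step 4: op3 store(80) — value 80
step 5: op6 store(58) — value 58
step 6: op5 load() → 58 — value 58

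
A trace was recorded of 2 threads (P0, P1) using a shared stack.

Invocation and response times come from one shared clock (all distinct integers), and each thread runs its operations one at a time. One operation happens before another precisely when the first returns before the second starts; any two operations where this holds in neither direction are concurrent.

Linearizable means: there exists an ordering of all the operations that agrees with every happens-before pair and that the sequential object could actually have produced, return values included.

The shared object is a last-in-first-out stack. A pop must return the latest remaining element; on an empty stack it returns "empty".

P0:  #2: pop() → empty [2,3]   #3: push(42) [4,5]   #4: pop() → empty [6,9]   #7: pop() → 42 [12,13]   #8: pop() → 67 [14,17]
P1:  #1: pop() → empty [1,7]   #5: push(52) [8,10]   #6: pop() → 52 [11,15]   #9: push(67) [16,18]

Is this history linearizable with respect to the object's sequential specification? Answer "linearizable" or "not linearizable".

the violation lands at event 9, #4's response at time 9: events 1..8 linearize, events 1..9 do not
4 completed operations, 4 real-time-consistent orders — every stack replay fails
completion choices over the 1 pending operation (#5) were checked; none helps
take #1, #2, #3, #4 (pending dropped): step 4 already fails, because #4 pop() → empty cannot occur there
take #2, #1, #3, #4 (pending dropped): step 4 already fails, because #4 pop() → empty cannot occur there

not linearizable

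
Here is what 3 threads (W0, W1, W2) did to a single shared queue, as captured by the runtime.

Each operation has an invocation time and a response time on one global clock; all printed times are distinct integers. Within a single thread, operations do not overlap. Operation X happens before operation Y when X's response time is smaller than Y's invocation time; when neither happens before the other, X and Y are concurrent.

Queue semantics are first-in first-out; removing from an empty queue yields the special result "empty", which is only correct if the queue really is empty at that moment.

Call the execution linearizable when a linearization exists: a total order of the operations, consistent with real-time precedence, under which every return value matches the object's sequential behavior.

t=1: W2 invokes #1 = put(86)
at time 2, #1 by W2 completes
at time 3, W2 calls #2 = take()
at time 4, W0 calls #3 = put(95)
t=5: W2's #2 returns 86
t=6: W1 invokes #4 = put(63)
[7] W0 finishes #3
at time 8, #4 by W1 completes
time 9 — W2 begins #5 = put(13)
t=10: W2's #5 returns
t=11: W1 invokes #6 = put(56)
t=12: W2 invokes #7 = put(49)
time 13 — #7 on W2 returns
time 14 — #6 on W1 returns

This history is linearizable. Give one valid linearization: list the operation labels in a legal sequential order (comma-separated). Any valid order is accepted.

1. #1 put(86), leaving queue <86>
2. #2 take() → 86, leaving queue <>
3. #3 put(95), leaving queue <95>
4. #4 put(63), leaving queue <95,63>
5. #5 put(13), leaving queue <95,63,13>
6. #6 put(56), leaving queue <95,63,13,56>
7. #7 put(49), leaving queue <95,63,13,56,49>

#1, #2, #3, #4, #5, #6, #7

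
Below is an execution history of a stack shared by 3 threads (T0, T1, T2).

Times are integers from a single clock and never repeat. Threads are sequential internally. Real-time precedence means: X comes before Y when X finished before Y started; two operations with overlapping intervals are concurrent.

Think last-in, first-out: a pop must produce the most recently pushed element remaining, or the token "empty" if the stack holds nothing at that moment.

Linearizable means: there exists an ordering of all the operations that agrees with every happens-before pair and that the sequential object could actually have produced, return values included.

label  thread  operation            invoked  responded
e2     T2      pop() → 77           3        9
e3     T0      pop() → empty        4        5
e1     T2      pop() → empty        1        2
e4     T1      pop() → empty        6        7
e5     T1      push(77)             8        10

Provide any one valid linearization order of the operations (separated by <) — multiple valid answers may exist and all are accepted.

step 1: e1 pop() → empty — stack <>
step 2: e3 pop() → empty — stack <>
step 3: e4 pop() → empty — stack <>
step 4: e5 push(77) — stack <77>
step 5: e2 pop() → 77 — stack <>

e1 < e3 < e4 < e5 < e2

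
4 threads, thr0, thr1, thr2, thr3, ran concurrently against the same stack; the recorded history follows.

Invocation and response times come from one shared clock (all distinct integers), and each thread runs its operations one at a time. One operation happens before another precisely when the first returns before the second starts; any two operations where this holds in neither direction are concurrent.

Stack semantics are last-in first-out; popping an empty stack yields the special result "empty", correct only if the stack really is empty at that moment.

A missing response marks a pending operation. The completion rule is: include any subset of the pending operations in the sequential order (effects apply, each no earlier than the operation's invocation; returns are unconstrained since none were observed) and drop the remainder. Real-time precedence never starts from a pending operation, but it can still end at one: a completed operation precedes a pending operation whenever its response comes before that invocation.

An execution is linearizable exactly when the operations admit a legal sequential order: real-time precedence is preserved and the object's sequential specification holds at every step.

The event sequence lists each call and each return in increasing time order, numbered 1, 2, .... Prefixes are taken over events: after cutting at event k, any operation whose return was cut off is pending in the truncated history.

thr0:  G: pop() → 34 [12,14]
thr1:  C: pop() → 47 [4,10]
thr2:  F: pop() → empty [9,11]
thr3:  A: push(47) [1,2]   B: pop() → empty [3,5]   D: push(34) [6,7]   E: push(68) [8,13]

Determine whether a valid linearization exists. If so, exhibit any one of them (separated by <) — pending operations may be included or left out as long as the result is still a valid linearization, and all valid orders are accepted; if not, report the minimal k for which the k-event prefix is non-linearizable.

cut after 10 events: linearizable; cut after 11 events (F responds, time 11): not linearizable
the 5 completed operations admit 4 real-time orders; each fails the stack replay
no completion choice of the 1 pending operation (E) rescues it — every subset was tried
sample order A, B, C, D, F (pending dropped) stalls at step 2 — B pop() → empty has no legal effect
sample order A, B, D, C, F (pending dropped) stalls at step 2 — B pop() → empty has no legal effect

not linearizable — minimal violating prefix: 11 events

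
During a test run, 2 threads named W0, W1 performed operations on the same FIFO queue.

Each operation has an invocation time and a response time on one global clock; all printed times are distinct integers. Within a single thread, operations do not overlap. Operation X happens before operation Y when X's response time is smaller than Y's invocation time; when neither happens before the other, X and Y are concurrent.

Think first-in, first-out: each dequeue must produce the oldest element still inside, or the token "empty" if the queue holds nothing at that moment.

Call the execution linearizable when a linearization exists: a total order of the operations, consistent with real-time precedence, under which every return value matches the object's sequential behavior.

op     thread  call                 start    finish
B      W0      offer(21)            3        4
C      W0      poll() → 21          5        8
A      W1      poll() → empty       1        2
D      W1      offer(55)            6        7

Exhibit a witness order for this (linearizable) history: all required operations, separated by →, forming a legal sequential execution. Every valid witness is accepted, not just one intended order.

step 1: A poll() → empty — queue <>
step 2: B offer(21) — queue <21>
step 3: C poll() → 21 — queue <>
step 4: D offer(55) — queue <55>

A → B → C → D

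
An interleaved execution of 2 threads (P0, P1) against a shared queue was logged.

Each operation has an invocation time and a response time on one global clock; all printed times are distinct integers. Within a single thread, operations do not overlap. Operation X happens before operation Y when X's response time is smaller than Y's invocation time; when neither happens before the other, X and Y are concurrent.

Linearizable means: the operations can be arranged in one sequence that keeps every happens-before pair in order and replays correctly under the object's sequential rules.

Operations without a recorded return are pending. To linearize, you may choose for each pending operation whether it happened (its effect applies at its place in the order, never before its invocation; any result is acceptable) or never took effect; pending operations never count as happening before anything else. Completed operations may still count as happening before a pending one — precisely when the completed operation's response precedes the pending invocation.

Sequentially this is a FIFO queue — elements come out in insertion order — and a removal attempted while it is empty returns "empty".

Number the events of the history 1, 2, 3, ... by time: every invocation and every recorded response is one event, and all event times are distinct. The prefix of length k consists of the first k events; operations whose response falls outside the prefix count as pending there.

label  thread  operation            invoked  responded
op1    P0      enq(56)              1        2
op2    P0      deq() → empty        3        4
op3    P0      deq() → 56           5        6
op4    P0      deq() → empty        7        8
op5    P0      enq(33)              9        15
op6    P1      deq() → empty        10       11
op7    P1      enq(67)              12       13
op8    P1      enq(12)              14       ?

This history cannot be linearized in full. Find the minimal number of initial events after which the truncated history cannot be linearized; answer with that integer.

events 1..3 are linearizable, e.g. via op1:
step 1: op1 enq(56) — queue <56>
include event 4 — op2 responding at 4 — and every candidate order breaks
sample order op1, op2 stalls at step 2 — op2 deq() → empty has no legal effect

4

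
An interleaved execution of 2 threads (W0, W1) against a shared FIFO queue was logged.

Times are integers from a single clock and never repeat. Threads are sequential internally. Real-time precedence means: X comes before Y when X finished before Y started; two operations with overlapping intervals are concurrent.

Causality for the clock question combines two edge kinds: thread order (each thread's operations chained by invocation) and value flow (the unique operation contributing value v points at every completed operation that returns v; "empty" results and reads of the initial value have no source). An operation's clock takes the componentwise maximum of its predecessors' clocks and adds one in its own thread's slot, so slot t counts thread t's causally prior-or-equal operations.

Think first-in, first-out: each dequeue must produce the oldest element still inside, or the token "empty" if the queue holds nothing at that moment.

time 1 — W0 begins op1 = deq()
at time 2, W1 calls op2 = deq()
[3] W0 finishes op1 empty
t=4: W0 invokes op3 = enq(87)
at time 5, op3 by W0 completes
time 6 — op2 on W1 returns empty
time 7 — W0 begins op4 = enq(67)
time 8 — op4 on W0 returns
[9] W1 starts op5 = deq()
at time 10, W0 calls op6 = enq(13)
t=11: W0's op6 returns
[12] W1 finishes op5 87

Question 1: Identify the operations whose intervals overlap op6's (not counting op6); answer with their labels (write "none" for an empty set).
concurrent with op6 ([10,11]): every op whose interval crosses 10..11
op1 [1,3]: before
op2 [2,6]: before
op3 [4,5]: before
op4 [7,8]: before
op5 [9,12]: concurrent

op5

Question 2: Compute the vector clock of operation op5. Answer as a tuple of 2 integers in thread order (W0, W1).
op2 (invocation 2): nothing precedes it; W1's component alone gives (0, 1)
op1 (invocation 1): nothing precedes it; W0's component alone gives (1, 0)
from VC(op1)=(1, 0), op3 (invoked 4) maxes components and bumps W0 → (2, 0)
from VC(op3)=(2, 0), op4 (invoked 7) maxes components and bumps W0 → (3, 0)
from VC(op2)=(0, 1), VC(op3)=(2, 0), op5 (invoked 9) maxes components and bumps W1 → (2, 2)
from VC(op4)=(3, 0), op6 (invoked 10) maxes components and bumps W0 → (4, 0)
target: VC(op5) = (2, 2)

(2, 2)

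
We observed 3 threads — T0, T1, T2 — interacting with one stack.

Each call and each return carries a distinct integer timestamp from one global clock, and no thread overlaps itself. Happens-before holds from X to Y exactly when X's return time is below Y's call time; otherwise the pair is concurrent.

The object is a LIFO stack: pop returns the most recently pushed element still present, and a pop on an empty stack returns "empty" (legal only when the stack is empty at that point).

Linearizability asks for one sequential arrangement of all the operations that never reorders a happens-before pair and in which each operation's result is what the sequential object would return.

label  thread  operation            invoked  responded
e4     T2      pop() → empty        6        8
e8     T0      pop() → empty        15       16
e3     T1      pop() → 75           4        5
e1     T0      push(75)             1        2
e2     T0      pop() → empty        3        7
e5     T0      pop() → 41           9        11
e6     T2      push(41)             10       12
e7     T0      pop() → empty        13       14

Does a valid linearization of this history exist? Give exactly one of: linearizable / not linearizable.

witness order: e1, e3, e2, e4, e6, e5, e7, e8
after step 1 (e1 push(75)): stack <75>
after step 2 (e3 pop() → 75): stack <>
after step 3 (e2 pop() → empty): stack <>
after step 4 (e4 pop() → empty): stack <>
after step 5 (e6 push(41)): stack <41>
after step 6 (e5 pop() → 41): stack <>
after step 7 (e7 pop() → empty): stack <>
after step 8 (e8 pop() → empty): stack <>

linearizable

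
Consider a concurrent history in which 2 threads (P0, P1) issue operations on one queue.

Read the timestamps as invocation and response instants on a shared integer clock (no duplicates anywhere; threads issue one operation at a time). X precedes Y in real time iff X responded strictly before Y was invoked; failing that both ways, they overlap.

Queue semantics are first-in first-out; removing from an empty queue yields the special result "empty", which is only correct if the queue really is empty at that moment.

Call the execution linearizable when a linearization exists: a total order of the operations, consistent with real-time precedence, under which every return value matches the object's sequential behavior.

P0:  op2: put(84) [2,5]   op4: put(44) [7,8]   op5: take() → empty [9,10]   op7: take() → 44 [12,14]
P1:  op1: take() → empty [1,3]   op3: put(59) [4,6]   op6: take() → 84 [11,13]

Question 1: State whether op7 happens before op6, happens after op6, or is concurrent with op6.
op7 spans [12,14], op6 spans [11,13]
the intervals overlap in both directions

concurrent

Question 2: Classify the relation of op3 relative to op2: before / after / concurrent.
op3 spans [4,6], op2 spans [2,5]
the intervals overlap in both directions

concurrent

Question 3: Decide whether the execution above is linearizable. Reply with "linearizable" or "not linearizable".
prefix check: 1..9 passes, 1..10 fails once op5's time-10 response joins
all 3 real-time-respecting orders fail — 5 completed queue operations, no legal replay
one such order, op1, op2, op3, op4, op5, breaks at step 5 where op5 take() → empty is illegal
one such order, op1, op3, op2, op4, op5, breaks at step 5 where op5 take() → empty is illegal

not linearizable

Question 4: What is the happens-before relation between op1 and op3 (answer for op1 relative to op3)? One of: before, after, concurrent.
op1 spans [1,3], op3 spans [4,6]
resp(op1)=3 < inv(op3)=4

before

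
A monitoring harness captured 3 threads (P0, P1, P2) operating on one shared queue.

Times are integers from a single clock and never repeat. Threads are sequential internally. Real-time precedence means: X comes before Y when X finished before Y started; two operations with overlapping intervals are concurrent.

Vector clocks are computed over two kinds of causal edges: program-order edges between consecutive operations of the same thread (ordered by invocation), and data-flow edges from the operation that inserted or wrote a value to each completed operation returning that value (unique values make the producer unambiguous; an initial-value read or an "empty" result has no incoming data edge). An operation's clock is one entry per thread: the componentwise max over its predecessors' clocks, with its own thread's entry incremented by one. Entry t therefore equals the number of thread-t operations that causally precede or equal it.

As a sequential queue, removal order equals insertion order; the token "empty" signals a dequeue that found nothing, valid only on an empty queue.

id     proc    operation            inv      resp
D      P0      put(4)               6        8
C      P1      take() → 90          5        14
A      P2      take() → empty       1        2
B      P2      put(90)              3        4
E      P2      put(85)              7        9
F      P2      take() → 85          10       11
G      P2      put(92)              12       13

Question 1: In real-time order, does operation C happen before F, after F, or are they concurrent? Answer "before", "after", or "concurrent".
concurrent

C spans [5,14], F spans [10,11]
the intervals overlap in both directions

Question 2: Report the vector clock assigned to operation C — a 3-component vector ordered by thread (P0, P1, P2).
(0, 1, 2)

root op A, invoked 1: fresh clock plus P2's own tick → (0, 0, 1)
root op D, invoked 6: fresh clock plus P0's own tick → (1, 0, 0)
invoked at 3, B merges VC(A)=(0, 0, 1) and bumps P2's slot → (0, 0, 2)
invoked at 7, E merges VC(B)=(0, 0, 2) and bumps P2's slot → (0, 0, 3)
invoked at 5, C merges VC(B)=(0, 0, 2) and bumps P1's slot → (0, 1, 2)
invoked at 10, F merges VC(E)=(0, 0, 3) and bumps P2's slot → (0, 0, 4)
invoked at 12, G merges VC(F)=(0, 0, 4) and bumps P2's slot → (0, 0, 5)
target: VC(C) = (0, 1, 2)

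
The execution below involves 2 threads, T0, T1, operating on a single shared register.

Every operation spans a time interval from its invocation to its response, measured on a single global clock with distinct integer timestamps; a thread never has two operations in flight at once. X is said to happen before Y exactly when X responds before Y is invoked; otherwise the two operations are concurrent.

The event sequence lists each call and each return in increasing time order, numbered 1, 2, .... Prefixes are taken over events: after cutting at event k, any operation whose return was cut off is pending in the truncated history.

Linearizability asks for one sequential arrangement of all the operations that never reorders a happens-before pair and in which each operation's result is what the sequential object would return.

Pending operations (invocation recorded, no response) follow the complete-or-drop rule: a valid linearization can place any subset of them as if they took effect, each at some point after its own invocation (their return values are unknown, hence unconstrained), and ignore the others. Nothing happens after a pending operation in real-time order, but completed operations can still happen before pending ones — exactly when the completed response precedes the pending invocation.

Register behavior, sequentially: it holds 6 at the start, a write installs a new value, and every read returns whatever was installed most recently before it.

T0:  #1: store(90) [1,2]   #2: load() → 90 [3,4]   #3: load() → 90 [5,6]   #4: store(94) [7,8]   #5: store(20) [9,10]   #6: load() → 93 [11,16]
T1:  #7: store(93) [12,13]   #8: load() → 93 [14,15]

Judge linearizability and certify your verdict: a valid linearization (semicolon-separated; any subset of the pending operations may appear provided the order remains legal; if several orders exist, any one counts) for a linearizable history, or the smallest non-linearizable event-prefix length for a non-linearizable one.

1. #1 store(90), leaving value 90
2. #2 load() → 90, leaving value 90
3. #3 load() → 90, leaving value 90
4. #4 store(94), leaving value 94
5. #5 store(20), leaving value 20
6. #7 store(93), leaving value 93
7. #6 load() → 93, leaving value 93
8. #8 load() → 93, leaving value 93

linearizable — witness: #1; #2; #3; #4; #5; #7; #6; #8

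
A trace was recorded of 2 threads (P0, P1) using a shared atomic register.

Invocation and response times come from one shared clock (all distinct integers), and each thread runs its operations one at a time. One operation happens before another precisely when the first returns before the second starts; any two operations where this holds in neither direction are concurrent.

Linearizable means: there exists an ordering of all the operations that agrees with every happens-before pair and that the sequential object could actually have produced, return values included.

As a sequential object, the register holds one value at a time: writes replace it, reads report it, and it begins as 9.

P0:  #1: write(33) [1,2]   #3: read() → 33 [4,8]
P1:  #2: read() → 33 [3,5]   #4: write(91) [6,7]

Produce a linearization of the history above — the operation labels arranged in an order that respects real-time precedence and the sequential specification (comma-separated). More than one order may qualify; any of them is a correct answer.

#1, #2, #3, #4

after step 1 (#1 write(33)): value 33
after step 2 (#2 read() → 33): value 33
after step 3 (#3 read() → 33): value 33
after step 4 (#4 write(91)): value 91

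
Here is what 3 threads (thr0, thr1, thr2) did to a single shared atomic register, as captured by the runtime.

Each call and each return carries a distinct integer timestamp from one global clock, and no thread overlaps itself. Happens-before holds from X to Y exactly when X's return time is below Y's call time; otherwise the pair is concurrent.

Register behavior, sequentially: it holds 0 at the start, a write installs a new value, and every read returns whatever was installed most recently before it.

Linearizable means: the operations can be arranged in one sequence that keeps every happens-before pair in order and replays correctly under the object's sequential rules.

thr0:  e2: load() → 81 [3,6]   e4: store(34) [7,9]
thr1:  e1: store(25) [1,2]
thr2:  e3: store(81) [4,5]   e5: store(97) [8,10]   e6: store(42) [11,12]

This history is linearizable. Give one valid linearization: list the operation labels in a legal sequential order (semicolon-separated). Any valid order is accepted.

e1; e3; e2; e4; e5; e6

step 1: e1 store(25) — value 25
step 2: e3 store(81) — value 81
step 3: e2 load() → 81 — value 81
step 4: e4 store(34) — value 34
step 5: e5 store(97) — value 97
step 6: e6 store(42) — value 42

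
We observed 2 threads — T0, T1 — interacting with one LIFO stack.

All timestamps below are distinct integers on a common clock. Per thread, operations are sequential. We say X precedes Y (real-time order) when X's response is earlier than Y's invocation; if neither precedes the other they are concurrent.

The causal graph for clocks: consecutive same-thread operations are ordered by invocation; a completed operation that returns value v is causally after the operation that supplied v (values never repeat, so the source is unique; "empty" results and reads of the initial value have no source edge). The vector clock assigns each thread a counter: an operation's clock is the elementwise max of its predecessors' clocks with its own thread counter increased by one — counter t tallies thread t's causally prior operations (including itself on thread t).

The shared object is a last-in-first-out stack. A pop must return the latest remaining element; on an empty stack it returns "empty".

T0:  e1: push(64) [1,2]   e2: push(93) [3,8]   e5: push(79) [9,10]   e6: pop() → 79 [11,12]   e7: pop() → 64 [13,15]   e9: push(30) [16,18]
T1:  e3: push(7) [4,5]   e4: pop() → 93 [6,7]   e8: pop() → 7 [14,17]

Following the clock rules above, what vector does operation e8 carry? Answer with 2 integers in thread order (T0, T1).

root op e3, invoked 4: fresh clock plus T1's own tick → (0, 1)
root op e1, invoked 1: fresh clock plus T0's own tick → (1, 0)
from VC(e1)=(1, 0), e2 (invoked 3) maxes components and bumps T0 → (2, 0)
from VC(e2)=(2, 0), e5 (invoked 9) maxes components and bumps T0 → (3, 0)
from VC(e2)=(2, 0), VC(e3)=(0, 1), e4 (invoked 6) maxes components and bumps T1 → (2, 2)
from VC(e5)=(3, 0), e6 (invoked 11) maxes components and bumps T0 → (4, 0)
from VC(e3)=(0, 1), VC(e4)=(2, 2), e8 (invoked 14) maxes components and bumps T1 → (2, 3)
from VC(e1)=(1, 0), VC(e6)=(4, 0), e7 (invoked 13) maxes components and bumps T0 → (5, 0)
from VC(e7)=(5, 0), e9 (invoked 16) maxes components and bumps T0 → (6, 0)
target: VC(e8) = (2, 3)

(2, 3)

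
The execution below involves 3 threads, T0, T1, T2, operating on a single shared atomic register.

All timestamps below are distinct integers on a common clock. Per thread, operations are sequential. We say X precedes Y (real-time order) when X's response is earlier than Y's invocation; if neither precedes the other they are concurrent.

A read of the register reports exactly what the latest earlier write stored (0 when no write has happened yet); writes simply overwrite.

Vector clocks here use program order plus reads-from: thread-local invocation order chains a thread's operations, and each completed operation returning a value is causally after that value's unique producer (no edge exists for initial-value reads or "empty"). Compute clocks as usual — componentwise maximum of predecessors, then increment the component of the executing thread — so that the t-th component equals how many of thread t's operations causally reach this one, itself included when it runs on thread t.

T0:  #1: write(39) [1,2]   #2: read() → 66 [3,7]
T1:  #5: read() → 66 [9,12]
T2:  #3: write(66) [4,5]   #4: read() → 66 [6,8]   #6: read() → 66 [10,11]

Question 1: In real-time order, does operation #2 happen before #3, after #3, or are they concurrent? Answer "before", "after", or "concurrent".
#2 spans [3,7], #3 spans [4,5]
the intervals overlap in both directions

concurrent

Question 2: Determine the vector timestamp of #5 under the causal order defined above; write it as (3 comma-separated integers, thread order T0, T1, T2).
root op #3, invoked 4: fresh clock plus T2's own tick → (0, 0, 1)
root op #1, invoked 1: fresh clock plus T0's own tick → (1, 0, 0)
merge at #4 (invoked 6): VC(#3)=(0, 0, 1), own-thread bump on T2 → (0, 0, 2)
merge at #5 (invoked 9): VC(#3)=(0, 0, 1), own-thread bump on T1 → (0, 1, 1)
merge at #6 (invoked 10): VC(#3)=(0, 0, 1), VC(#4)=(0, 0, 2), own-thread bump on T2 → (0, 0, 3)
merge at #2 (invoked 3): VC(#1)=(1, 0, 0), VC(#3)=(0, 0, 1), own-thread bump on T0 → (2, 0, 1)
target: VC(#5) = (0, 1, 1)

(0, 1, 1)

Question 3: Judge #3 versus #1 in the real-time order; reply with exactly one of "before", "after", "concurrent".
#3 spans [4,5], #1 spans [1,2]
resp(#1)=2 < inv(#3)=4

after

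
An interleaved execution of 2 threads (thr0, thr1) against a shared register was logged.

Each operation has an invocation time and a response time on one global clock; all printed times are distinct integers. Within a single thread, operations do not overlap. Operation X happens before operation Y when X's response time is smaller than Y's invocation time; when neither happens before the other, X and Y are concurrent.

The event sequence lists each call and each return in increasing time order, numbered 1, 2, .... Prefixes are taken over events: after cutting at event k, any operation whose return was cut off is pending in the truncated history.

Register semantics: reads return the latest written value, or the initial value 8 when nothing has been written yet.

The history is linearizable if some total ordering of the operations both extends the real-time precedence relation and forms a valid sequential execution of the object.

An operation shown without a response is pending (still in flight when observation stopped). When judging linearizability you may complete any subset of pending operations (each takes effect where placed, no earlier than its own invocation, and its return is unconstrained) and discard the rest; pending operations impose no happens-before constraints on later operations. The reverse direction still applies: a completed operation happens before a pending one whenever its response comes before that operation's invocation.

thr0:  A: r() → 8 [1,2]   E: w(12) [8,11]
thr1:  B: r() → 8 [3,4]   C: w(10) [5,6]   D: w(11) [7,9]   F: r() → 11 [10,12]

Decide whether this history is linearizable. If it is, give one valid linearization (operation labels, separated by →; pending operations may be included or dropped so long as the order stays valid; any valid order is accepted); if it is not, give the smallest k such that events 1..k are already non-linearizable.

step 1: A r() → 8 — value 8
step 2: B r() → 8 — value 8
step 3: C w(10) — value 10
step 4: D w(11) — value 11
step 5: F r() → 11 — value 11
step 6: E w(12) — value 12

linearizable — witness: A → B → C → D → F → E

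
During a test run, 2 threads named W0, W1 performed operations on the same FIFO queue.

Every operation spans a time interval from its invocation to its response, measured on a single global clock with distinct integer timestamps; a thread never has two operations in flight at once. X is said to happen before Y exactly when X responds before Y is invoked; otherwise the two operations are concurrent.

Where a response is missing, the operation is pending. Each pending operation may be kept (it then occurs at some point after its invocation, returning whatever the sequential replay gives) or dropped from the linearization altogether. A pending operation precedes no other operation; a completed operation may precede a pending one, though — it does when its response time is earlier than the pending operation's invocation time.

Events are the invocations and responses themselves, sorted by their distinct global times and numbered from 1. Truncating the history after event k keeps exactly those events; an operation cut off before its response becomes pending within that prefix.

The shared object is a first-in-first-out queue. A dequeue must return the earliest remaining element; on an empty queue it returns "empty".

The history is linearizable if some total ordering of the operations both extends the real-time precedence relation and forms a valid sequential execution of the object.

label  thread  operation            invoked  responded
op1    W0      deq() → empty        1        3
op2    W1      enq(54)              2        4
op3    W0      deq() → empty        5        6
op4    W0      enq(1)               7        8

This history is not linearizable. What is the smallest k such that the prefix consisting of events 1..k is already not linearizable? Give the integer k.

6

one valid order for events 1..5 is op1, op2:
1. op1 deq() → empty, leaving queue <>
2. op2 enq(54), leaving queue <54>
event 6 — op3's response, time 6 — after it, nothing linearizes
for example op1, op2, op3 fails at step 3: op3 deq() → empty is not legal there
for example op2, op1, op3 fails at step 2: op1 deq() → empty is not legal there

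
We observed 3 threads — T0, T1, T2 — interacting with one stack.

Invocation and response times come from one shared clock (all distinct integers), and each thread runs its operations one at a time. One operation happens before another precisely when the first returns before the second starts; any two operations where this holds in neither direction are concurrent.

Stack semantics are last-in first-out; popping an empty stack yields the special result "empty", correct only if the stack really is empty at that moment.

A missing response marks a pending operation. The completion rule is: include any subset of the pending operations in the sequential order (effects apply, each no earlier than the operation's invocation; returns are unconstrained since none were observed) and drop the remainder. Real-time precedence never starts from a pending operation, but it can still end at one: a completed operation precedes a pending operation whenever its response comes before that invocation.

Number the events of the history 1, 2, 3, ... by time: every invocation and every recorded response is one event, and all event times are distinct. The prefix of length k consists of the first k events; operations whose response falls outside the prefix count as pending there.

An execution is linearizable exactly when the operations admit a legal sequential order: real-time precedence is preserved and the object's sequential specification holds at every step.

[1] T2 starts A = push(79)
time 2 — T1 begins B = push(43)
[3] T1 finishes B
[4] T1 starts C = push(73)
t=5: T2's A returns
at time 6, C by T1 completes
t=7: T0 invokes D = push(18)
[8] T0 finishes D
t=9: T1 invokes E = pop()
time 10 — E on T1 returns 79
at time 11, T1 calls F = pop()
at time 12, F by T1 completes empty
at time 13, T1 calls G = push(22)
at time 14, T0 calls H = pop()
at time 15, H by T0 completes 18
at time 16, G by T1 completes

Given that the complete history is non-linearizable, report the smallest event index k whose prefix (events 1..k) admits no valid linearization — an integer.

events 1..9 are linearizable, e.g. via A, B, C, D:
1. A push(79), leaving stack <79>
2. B push(43), leaving stack <79,43>
3. C push(73), leaving stack <79,43,73>
4. D push(18), leaving stack <79,43,73,18>
include event 10 — E responding at 10 — and every candidate order breaks
for example A, B, C, D, E fails at step 5: E pop() → 79 is not legal there
for example B, A, C, D, E fails at step 5: E pop() → 79 is not legal there

10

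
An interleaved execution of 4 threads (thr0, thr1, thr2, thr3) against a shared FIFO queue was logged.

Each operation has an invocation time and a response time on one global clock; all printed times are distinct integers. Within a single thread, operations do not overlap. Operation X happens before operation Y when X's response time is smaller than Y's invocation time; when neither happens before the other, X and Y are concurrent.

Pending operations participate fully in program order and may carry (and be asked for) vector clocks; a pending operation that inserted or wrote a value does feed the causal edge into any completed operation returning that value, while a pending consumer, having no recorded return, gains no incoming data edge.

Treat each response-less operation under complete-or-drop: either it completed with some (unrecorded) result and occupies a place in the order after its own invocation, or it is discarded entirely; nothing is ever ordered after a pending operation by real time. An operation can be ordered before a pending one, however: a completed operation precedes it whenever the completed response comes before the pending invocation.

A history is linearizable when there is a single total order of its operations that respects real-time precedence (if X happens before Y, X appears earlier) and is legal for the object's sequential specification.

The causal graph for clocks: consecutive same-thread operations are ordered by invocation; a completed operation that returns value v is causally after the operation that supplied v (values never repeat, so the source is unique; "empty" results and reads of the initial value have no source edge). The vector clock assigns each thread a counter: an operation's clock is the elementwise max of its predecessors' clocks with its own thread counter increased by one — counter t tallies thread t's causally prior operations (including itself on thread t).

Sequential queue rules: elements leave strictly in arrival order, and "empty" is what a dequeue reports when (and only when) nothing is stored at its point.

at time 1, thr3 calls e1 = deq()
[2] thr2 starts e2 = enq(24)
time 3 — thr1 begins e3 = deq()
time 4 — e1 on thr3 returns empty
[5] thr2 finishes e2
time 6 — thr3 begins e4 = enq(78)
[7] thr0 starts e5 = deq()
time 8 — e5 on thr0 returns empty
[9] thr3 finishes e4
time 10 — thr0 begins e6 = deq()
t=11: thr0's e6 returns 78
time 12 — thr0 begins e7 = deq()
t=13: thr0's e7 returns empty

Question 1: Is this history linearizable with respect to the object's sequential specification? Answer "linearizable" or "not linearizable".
linearizable

a witness: e1, e2, e3, e5, e4, e6, e7
step 1: e1 deq() → empty — queue <>
step 2: e2 enq(24) — queue <24>
step 3: e3 deq() (pending, included) — queue <>
step 4: e5 deq() → empty — queue <>
step 5: e4 enq(78) — queue <78>
step 6: e6 deq() → 78 — queue <>
step 7: e7 deq() → empty — queue <>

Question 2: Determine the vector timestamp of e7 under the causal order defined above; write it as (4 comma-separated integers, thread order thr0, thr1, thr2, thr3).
(3, 0, 0, 2)

no predecessors for e1 (invoked 1): thr3 increments from zero → (0, 0, 0, 1)
no predecessors for e2 (invoked 2): thr2 increments from zero → (0, 0, 1, 0)
no predecessors for e3 (invoked 3): thr1 increments from zero → (0, 1, 0, 0)
no predecessors for e5 (invoked 7): thr0 increments from zero → (1, 0, 0, 0)
VC(e4, invoked at 6): max of VC(e1)=(0, 0, 0, 1), then +1 on thread thr3 → (0, 0, 0, 2)
VC(e6, invoked at 10): max of VC(e4)=(0, 0, 0, 2), VC(e5)=(1, 0, 0, 0), then +1 on thread thr0 → (2, 0, 0, 2)
VC(e7, invoked at 12): max of VC(e6)=(2, 0, 0, 2), then +1 on thread thr0 → (3, 0, 0, 2)
target: VC(e7) = (3, 0, 0, 2)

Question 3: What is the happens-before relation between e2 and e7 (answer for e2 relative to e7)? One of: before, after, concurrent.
before

e2 spans [2,5], e7 spans [12,13]
resp(e2)=5 < inv(e7)=12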